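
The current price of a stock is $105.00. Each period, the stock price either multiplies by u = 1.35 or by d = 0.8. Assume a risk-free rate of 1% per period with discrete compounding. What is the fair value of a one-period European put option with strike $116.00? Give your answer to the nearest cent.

Risk-neutral probability p = (1 + 0.01 − 0.8)/(1.35 − 0.8) = 0.2100/0.5500 = 0.3818
Terminal stock prices: S_u = 141.8, S_d = 84
Terminal payoffs (K − S): max(-25.75, 0) = 0, max(32, 0) = 32
Node 0 (S = 105): V_0 = 1/1.01·[0.3818·0.0000 + 0.6182·32.0000] = 19.5860

$19.59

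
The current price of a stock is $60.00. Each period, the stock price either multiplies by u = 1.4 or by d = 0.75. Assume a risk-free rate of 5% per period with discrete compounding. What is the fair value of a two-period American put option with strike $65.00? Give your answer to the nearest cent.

Risk-neutral probability p = (1 + 0.05 − 0.75)/(1.4 − 0.75) = 0.3000/0.6500 = 0.4615
Terminal stock prices: S_uu = 117.6, S_ud = 63, S_dd = 33.75
Terminal payoffs (K − S): max(-52.6, 0) = 0, max(2, 0) = 2, max(31.25, 0) = 31.25
Node u (S = 84): continuation = 1/1.05·[0.4615·0.0000 + 0.5385·2.0000] = 1.0256; exercise value = 0.0000 ≤ continuation, so V_u = 1.0256
Node d (S = 45): continuation = 1/1.05·[0.4615·2.0000 + 0.5385·31.2500] = 16.9048; exercise value = 20.0000 > continuation, so V_d = 20.0000 (exercise)
Node 0 (S = 60): continuation = 1/1.05·[0.4615·1.0256 + 0.5385·20.0000] = 10.7072; exercise value = 5.0000 ≤ continuation, so V_0 = 10.7072

$10.71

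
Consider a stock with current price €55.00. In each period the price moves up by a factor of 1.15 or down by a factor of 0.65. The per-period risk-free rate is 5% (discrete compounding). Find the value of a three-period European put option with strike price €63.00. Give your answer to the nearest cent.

Risk-neutral probability p = (1 + 0.05 − 0.65)/(1.15 − 0.65) = 0.4000/0.5000 = 0.8000
Terminal stock prices: S_uuu = 83.65, S_uud = 47.28, S_udd = 26.72, S_ddd = 15.1
Terminal payoffs (K − S): max(-20.65, 0) = 0, max(15.72, 0) = 15.72, max(36.28, 0) = 36.28, max(47.9, 0) = 47.9
Node uu (S = 72.74): V_uu = 1/1.05·[0.8000·0.0000 + 0.2000·15.7206] = 2.9944
Node ud (S = 41.11): V_ud = 1/1.05·[0.8000·15.7206 + 0.2000·36.2769] = 18.8875
Node dd (S = 23.24): V_dd = 1/1.05·[0.8000·36.2769 + 0.2000·47.8956] = 36.7625
Node u (S = 63.25): V_u = 1/1.05·[0.8000·2.9944 + 0.2000·18.8875] = 5.8791
Node d (S = 35.75): V_d = 1/1.05·[0.8000·18.8875 + 0.2000·36.7625] = 21.3929
Node 0 (S = 55): V_0 = 1/1.05·[0.8000·5.8791 + 0.2000·21.3929] = 8.5541

€8.55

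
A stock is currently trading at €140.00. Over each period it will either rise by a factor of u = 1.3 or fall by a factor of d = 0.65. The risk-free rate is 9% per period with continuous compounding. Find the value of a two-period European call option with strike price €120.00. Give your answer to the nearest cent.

Risk-neutral probability p = (e^0.09 − 0.65)/(1.3 − 0.65) = 0.4442/0.6500 = 0.6833
Terminal stock prices: S_uu = 236.6, S_ud = 118.3, S_dd = 59.15
Terminal payoffs (S − K): max(116.6, 0) = 116.6, max(-1.7, 0) = 0, max(-60.85, 0) = 0
Node u (S = 182): V_u = e^(−0.09)·[0.6833·116.6000 + 0.3167·0.0000] = 72.8202
Node d (S = 91): V_d = e^(−0.09)·[0.6833·0.0000 + 0.3167·0.0000] = 0.0000
Node 0 (S = 140): V_0 = e^(−0.09)·[0.6833·72.8202 + 0.3167·0.0000] = 45.4784

€45.48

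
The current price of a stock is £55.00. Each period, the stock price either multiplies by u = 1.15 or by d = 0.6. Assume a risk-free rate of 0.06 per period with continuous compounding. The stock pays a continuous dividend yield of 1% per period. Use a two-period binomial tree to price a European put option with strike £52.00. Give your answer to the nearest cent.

£4.59

Per-period risk-free factor R = e^0.06 = 1.0618; dividend-adjusted growth = e^(0.06−0.01) = 1.0513.
Risk-neutral probability p = (1.0513 − 0.6)/(1.15 − 0.6) = 0.4513/0.5500 = 0.8205
Terminal stock prices: S_uu = 72.74, S_ud = 37.95, S_dd = 19.8
Terminal payoffs (K − S): max(-20.74, 0) = 0, max(14.05, 0) = 14.05, max(32.2, 0) = 32.2
Node u (S = 63.25): V_u = e^(−0.06)·[0.8205·0.0000 + 0.1795·14.0500] = 2.3752
Node d (S = 33): V_d = e^(−0.06)·[0.8205·14.0500 + 0.1795·32.2000] = 16.3001
Node 0 (S = 55): V_0 = e^(−0.06)·[0.8205·2.3752 + 0.1795·16.3001] = 4.5909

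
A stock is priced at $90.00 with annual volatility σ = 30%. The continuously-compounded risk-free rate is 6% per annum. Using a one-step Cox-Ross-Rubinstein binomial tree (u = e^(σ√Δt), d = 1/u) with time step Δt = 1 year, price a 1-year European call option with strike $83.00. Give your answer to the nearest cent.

CRR parameters: u = e^(σ√Δt) = e^(0.3·√1) = 1.3499, d = 1/u = 0.7408
Per-period rate: rΔt = 0.06·1 = 0.06, so R = e^0.06 = 1.0618
Risk-neutral probability p = (e^0.06 − 0.7408)/(1.3499 − 0.7408) = 0.3210/0.6090 = 0.5271
Terminal stock prices: S_u = 121.5, S_d = 66.67
Terminal payoffs (S − K): max(38.49, 0) = 38.49, max(-16.33, 0) = 0
Node 0 (S = 90): V_0 = e^(−0.06)·[0.5271·38.4873 + 0.4729·0.0000] = 19.1048

$19.10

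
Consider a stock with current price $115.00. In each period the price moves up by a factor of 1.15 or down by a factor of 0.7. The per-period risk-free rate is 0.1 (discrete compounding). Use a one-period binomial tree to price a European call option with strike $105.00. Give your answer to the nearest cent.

$22.02

Risk-neutral probability p = (1 + 0.1 − 0.7)/(1.15 − 0.7) = 0.4000/0.4500 = 0.8889
Terminal stock prices: S_u = 132.2, S_d = 80.5
Terminal payoffs (S − K): max(27.25, 0) = 27.25, max(-24.5, 0) = 0
Node 0 (S = 115): V_0 = 1/1.1·[0.8889·27.2500 + 0.1111·0.0000] = 22.0202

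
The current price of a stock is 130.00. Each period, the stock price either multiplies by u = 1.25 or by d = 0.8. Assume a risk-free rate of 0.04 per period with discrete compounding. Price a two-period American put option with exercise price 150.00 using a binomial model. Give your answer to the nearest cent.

25.24

Risk-neutral probability p = (1 + 0.04 − 0.8)/(1.25 − 0.8) = 0.2400/0.4500 = 0.5333
Terminal stock prices: S_uu = 203.1, S_ud = 130, S_dd = 83.2
Terminal payoffs (K − S): max(-53.12, 0) = 0, max(20, 0) = 20, max(66.8, 0) = 66.8
Node u (S = 162.5): continuation = 1/1.04·[0.5333·0.0000 + 0.4667·20.0000] = 8.9744; exercise value = 0.0000 ≤ continuation, so V_u = 8.9744
Node d (S = 104): continuation = 1/1.04·[0.5333·20.0000 + 0.4667·66.8000] = 40.2308; exercise value = 46.0000 > continuation, so V_d = 46.0000 (exercise)
Node 0 (S = 130): continuation = 1/1.04·[0.5333·8.9744 + 0.4667·46.0000] = 25.2433; exercise value = 20.0000 ≤ continuation, so V_0 = 25.2433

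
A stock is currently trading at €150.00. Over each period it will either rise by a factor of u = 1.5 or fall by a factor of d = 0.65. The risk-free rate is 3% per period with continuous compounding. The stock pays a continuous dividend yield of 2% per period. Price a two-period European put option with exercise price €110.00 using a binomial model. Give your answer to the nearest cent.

€14.59

Per-period risk-free factor R = e^0.03 = 1.0305; dividend-adjusted growth = e^(0.03−0.02) = 1.0101.
Risk-neutral probability p = (1.0101 − 0.65)/(1.5 − 0.65) = 0.3601/0.8500 = 0.4236
Terminal stock prices: S_uu = 337.5, S_ud = 146.2, S_dd = 63.38
Terminal payoffs (K − S): max(-227.5, 0) = 0, max(-36.25, 0) = 0, max(46.62, 0) = 46.62
Node u (S = 225): V_u = e^(−0.03)·[0.4236·0.0000 + 0.5764·0.0000] = 0.0000
Node d (S = 97.5): V_d = e^(−0.03)·[0.4236·0.0000 + 0.5764·46.6250] = 26.0809
Node 0 (S = 150): V_0 = e^(−0.03)·[0.4236·0.0000 + 0.5764·26.0809] = 14.5890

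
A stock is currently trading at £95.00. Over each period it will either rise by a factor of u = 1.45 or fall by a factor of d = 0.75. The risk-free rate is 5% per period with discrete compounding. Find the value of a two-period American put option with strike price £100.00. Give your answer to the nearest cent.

£15.65

Risk-neutral probability p = (1 + 0.05 − 0.75)/(1.45 − 0.75) = 0.3000/0.7000 = 0.4286
Terminal stock prices: S_uu = 199.7, S_ud = 103.3, S_dd = 53.44
Terminal payoffs (K − S): max(-99.74, 0) = 0, max(-3.312, 0) = 0, max(46.56, 0) = 46.56
Node u (S = 137.8): continuation = 1/1.05·[0.4286·0.0000 + 0.5714·0.0000] = 0.0000; exercise value = 0.0000 ≤ continuation, so V_u = 0.0000
Node d (S = 71.25): continuation = 1/1.05·[0.4286·0.0000 + 0.5714·46.5625] = 25.3401; exercise value = 28.7500 > continuation, so V_d = 28.7500 (exercise)
Node 0 (S = 95): continuation = 1/1.05·[0.4286·0.0000 + 0.5714·28.7500] = 15.6463; exercise value = 5.0000 ≤ continuation, so V_0 = 15.6463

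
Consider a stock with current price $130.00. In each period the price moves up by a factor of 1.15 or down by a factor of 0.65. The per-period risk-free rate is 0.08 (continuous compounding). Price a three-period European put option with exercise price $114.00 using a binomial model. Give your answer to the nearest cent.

Risk-neutral probability p = (e^0.08 − 0.65)/(1.15 − 0.65) = 0.4333/0.5000 = 0.8666
Terminal stock prices: S_uuu = 197.7, S_uud = 111.8, S_udd = 63.16, S_ddd = 35.7
Terminal payoffs (K − S): max(-83.71, 0) = 0, max(2.249, 0) = 2.249, max(50.84, 0) = 50.84, max(78.3, 0) = 78.3
Node uu (S = 171.9): V_uu = e^(−0.08)·[0.8666·0.0000 + 0.1334·2.2488] = 0.2770
Node ud (S = 97.17): V_ud = e^(−0.08)·[0.8666·2.2488 + 0.1334·50.8362] = 8.0603
Node dd (S = 54.93): V_dd = e^(−0.08)·[0.8666·50.8362 + 0.1334·78.2987] = 50.3103
Node u (S = 149.5): V_u = e^(−0.08)·[0.8666·0.2770 + 0.1334·8.0603] = 1.2143
Node d (S = 84.5): V_d = e^(−0.08)·[0.8666·8.0603 + 0.1334·50.3103] = 12.6444
Node 0 (S = 130): V_0 = e^(−0.08)·[0.8666·1.2143 + 0.1334·12.6444] = 2.5288

$2.53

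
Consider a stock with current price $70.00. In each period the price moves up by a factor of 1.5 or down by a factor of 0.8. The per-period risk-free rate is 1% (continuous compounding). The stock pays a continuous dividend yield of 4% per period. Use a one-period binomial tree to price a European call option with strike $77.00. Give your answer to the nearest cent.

$6.75

Per-period risk-free factor R = e^0.01 = 1.0101; dividend-adjusted growth = e^(0.01−0.04) = 0.9704.
Risk-neutral probability p = (0.9704 − 0.8)/(1.5 − 0.8) = 0.1704/0.7000 = 0.2435
Terminal stock prices: S_u = 105, S_d = 56
Terminal payoffs (S − K): max(28, 0) = 28, max(-21, 0) = 0
Node 0 (S = 70): V_0 = e^(−0.01)·[0.2435·28.0000 + 0.7565·0.0000] = 6.7500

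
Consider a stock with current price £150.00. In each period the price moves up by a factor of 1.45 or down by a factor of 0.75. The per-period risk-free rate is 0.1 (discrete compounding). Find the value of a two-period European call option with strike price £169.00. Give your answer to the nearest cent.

£30.24

Risk-neutral probability p = (1 + 0.1 − 0.75)/(1.45 − 0.75) = 0.3500/0.7000 = 0.5000
Terminal stock prices: S_uu = 315.4, S_ud = 163.1, S_dd = 84.38
Terminal payoffs (S − K): max(146.4, 0) = 146.4, max(-5.875, 0) = 0, max(-84.62, 0) = 0
Node u (S = 217.5): V_u = 1/1.1·[0.5000·146.3750 + 0.5000·0.0000] = 66.5341
Node d (S = 112.5): V_d = 1/1.1·[0.5000·0.0000 + 0.5000·0.0000] = 0.0000
Node 0 (S = 150): V_0 = 1/1.1·[0.5000·66.5341 + 0.5000·0.0000] = 30.2428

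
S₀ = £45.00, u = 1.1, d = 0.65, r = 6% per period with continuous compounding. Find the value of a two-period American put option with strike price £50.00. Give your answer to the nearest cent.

Risk-neutral probability p = (e^0.06 − 0.65)/(1.1 − 0.65) = 0.4118/0.4500 = 0.9152
Terminal stock prices: S_uu = 54.45, S_ud = 32.18, S_dd = 19.01
Terminal payoffs (K − S): max(-4.45, 0) = 0, max(17.82, 0) = 17.82, max(30.99, 0) = 30.99
Node u (S = 49.5): continuation = e^(−0.06)·[0.9152·0.0000 + 0.0848·17.8250] = 1.4237; exercise value = 0.5000 ≤ continuation, so V_u = 1.4237
Node d (S = 29.25): continuation = e^(−0.06)·[0.9152·17.8250 + 0.0848·30.9875] = 17.8382; exercise value = 20.7500 > continuation, so V_d = 20.7500 (exercise)
Node 0 (S = 45): continuation = e^(−0.06)·[0.9152·1.4237 + 0.0848·20.7500] = 2.8843; exercise value = 5.0000 > continuation, so V_0 = 5.0000 (exercise)

£5.00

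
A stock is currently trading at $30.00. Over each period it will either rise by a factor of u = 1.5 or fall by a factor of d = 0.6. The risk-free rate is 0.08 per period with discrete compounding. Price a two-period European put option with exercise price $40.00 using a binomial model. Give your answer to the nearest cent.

Risk-neutral probability p = (1 + 0.08 − 0.6)/(1.5 − 0.6) = 0.4800/0.9000 = 0.5333
Terminal stock prices: S_uu = 67.5, S_ud = 27, S_dd = 10.8
Terminal payoffs (K − S): max(-27.5, 0) = 0, max(13, 0) = 13, max(29.2, 0) = 29.2
Node u (S = 45): V_u = 1/1.08·[0.5333·0.0000 + 0.4667·13.0000] = 5.6173
Node d (S = 18): V_d = 1/1.08·[0.5333·13.0000 + 0.4667·29.2000] = 19.0370
Node 0 (S = 30): V_0 = 1/1.08·[0.5333·5.6173 + 0.4667·19.0370] = 10.9998

$11.00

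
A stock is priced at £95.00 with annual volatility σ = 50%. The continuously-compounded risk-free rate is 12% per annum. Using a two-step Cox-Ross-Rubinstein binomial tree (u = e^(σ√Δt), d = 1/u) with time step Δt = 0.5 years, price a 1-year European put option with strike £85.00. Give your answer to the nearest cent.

CRR parameters: u = e^(σ√Δt) = e^(0.5·√0.5) = 1.4241, d = 1/u = 0.7022
Per-period rate: rΔt = 0.12·0.5 = 0.06, so R = e^0.06 = 1.0618
Risk-neutral probability p = (e^0.06 − 0.7022)/(1.4241 − 0.7022) = 0.3596/0.7219 = 0.4982
Terminal stock prices: S_uu = 192.7, S_ud = 95, S_dd = 46.84
Terminal payoffs (K − S): max(-107.7, 0) = 0, max(-10, 0) = 0, max(38.16, 0) = 38.16
Node u (S = 135.3): V_u = e^(−0.06)·[0.4982·0.0000 + 0.5018·0.0000] = 0.0000
Node d (S = 66.71): V_d = e^(−0.06)·[0.4982·0.0000 + 0.5018·38.1585] = 18.0337
Node 0 (S = 95): V_0 = e^(−0.06)·[0.4982·0.0000 + 0.5018·18.0337] = 8.5227

£8.52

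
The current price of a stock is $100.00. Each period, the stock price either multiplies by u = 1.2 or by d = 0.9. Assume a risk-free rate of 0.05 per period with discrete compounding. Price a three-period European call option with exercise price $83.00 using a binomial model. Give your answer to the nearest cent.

$29.39

Risk-neutral probability p = (1 + 0.05 − 0.9)/(1.2 − 0.9) = 0.1500/0.3000 = 0.5000
Terminal stock prices: S_uuu = 172.8, S_uud = 129.6, S_udd = 97.2, S_ddd = 72.9
Terminal payoffs (S − K): max(89.8, 0) = 89.8, max(46.6, 0) = 46.6, max(14.2, 0) = 14.2, max(-10.1, 0) = 0
Node uu (S = 144): V_uu = 1/1.05·[0.5000·89.8000 + 0.5000·46.6000] = 64.9524
Node ud (S = 108): V_ud = 1/1.05·[0.5000·46.6000 + 0.5000·14.2000] = 28.9524
Node dd (S = 81): V_dd = 1/1.05·[0.5000·14.2000 + 0.5000·0.0000] = 6.7619
Node u (S = 120): V_u = 1/1.05·[0.5000·64.9524 + 0.5000·28.9524] = 44.7166
Node d (S = 90): V_d = 1/1.05·[0.5000·28.9524 + 0.5000·6.7619] = 17.0068
Node 0 (S = 100): V_0 = 1/1.05·[0.5000·44.7166 + 0.5000·17.0068] = 29.3921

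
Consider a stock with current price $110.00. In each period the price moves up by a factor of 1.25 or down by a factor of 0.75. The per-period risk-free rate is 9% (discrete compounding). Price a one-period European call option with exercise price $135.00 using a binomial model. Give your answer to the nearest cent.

Risk-neutral probability p = (1 + 0.09 − 0.75)/(1.25 − 0.75) = 0.3400/0.5000 = 0.6800
Terminal stock prices: S_u = 137.5, S_d = 82.5
Terminal payoffs (S − K): max(2.5, 0) = 2.5, max(-52.5, 0) = 0
Node 0 (S = 110): V_0 = 1/1.09·[0.6800·2.5000 + 0.3200·0.0000] = 1.5596

$1.56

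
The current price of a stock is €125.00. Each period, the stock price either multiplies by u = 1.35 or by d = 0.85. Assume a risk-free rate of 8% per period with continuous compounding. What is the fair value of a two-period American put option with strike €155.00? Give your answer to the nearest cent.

€30.00

Risk-neutral probability p = (e^0.08 − 0.85)/(1.35 − 0.85) = 0.2333/0.5000 = 0.4666
Terminal stock prices: S_uu = 227.8, S_ud = 143.4, S_dd = 90.31
Terminal payoffs (K − S): max(-72.81, 0) = 0, max(11.56, 0) = 11.56, max(64.69, 0) = 64.69
Node u (S = 168.8): continuation = e^(−0.08)·[0.4666·0.0000 + 0.5334·11.5625] = 5.6935; exercise value = 0.0000 ≤ continuation, so V_u = 5.6935
Node d (S = 106.2): continuation = e^(−0.08)·[0.4666·11.5625 + 0.5334·64.6875] = 36.8330; exercise value = 48.7500 > continuation, so V_d = 48.7500 (exercise)
Node 0 (S = 125): continuation = e^(−0.08)·[0.4666·5.6935 + 0.5334·48.7500] = 26.4574; exercise value = 30.0000 > continuation, so V_0 = 30.0000 (exercise)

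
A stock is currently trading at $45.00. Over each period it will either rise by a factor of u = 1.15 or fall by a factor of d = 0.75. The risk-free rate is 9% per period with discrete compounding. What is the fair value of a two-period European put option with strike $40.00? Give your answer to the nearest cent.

$0.53

Risk-neutral probability p = (1 + 0.09 − 0.75)/(1.15 − 0.75) = 0.3400/0.4000 = 0.8500
Terminal stock prices: S_uu = 59.51, S_ud = 38.81, S_dd = 25.31
Terminal payoffs (K − S): max(-19.51, 0) = 0, max(1.188, 0) = 1.188, max(14.69, 0) = 14.69
Node u (S = 51.75): V_u = 1/1.09·[0.8500·0.0000 + 0.1500·1.1875] = 0.1634
Node d (S = 33.75): V_d = 1/1.09·[0.8500·1.1875 + 0.1500·14.6875] = 2.9472
Node 0 (S = 45): V_0 = 1/1.09·[0.8500·0.1634 + 0.1500·2.9472] = 0.5330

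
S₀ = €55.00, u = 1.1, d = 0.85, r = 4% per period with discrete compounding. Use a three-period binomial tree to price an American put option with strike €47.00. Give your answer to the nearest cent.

Risk-neutral probability p = (1 + 0.04 − 0.85)/(1.1 − 0.85) = 0.1900/0.2500 = 0.7600
Terminal stock prices: S_uuu = 73.21, S_uud = 56.57, S_udd = 43.71, S_ddd = 33.78
Terminal payoffs (K − S): max(-26.21, 0) = 0, max(-9.568, 0) = 0, max(3.289, 0) = 3.289, max(13.22, 0) = 13.22
Node uu (S = 66.55): continuation = 1/1.04·[0.7600·0.0000 + 0.2400·0.0000] = 0.0000; exercise value = 0.0000 ≤ continuation, so V_uu = 0.0000
Node ud (S = 51.43): continuation = 1/1.04·[0.7600·0.0000 + 0.2400·3.2888] = 0.7589; exercise value = 0.0000 ≤ continuation, so V_ud = 0.7589
Node dd (S = 39.74): continuation = 1/1.04·[0.7600·3.2888 + 0.2400·13.2231] = 5.4548; exercise value = 7.2625 > continuation, so V_dd = 7.2625 (exercise)
Node u (S = 60.5): continuation = 1/1.04·[0.7600·0.0000 + 0.2400·0.7589] = 0.1751; exercise value = 0.0000 ≤ continuation, so V_u = 0.1751
Node d (S = 46.75): continuation = 1/1.04·[0.7600·0.7589 + 0.2400·7.2625] = 2.2306; exercise value = 0.2500 ≤ continuation, so V_d = 2.2306
Node 0 (S = 55): continuation = 1/1.04·[0.7600·0.1751 + 0.2400·2.2306] = 0.6427; exercise value = 0.0000 ≤ continuation, so V_0 = 0.6427

€0.64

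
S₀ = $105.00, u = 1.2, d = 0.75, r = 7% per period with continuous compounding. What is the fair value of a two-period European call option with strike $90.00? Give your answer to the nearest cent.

$28.92

Risk-neutral probability p = (e^0.07 − 0.75)/(1.2 − 0.75) = 0.3225/0.4500 = 0.7167
Terminal stock prices: S_uu = 151.2, S_ud = 94.5, S_dd = 59.06
Terminal payoffs (S − K): max(61.2, 0) = 61.2, max(4.5, 0) = 4.5, max(-30.94, 0) = 0
Node u (S = 126): V_u = e^(−0.07)·[0.7167·61.2000 + 0.2833·4.5000] = 42.0846
Node d (S = 78.75): V_d = e^(−0.07)·[0.7167·4.5000 + 0.2833·0.0000] = 3.0070
Node 0 (S = 105): V_0 = e^(−0.07)·[0.7167·42.0846 + 0.2833·3.0070] = 28.9166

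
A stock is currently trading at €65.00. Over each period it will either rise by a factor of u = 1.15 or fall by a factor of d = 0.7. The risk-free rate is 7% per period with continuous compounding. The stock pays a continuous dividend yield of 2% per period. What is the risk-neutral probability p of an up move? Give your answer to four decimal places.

p = 0.7806

Per-period risk-free factor R = e^0.07 = 1.0725; dividend-adjusted growth = e^(0.07−0.02) = 1.0513.
Risk-neutral probability p = (1.0513 − 0.7)/(1.15 − 0.7) = 0.3513/0.4500 = 0.7806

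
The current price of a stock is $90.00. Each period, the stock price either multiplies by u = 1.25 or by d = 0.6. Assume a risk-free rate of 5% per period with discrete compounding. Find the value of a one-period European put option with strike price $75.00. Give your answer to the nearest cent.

Risk-neutral probability p = (1 + 0.05 − 0.6)/(1.25 − 0.6) = 0.4500/0.6500 = 0.6923
Terminal stock prices: S_u = 112.5, S_d = 54
Terminal payoffs (K − S): max(-37.5, 0) = 0, max(21, 0) = 21
Node 0 (S = 90): V_0 = 1/1.05·[0.6923·0.0000 + 0.3077·21.0000] = 6.1538

$6.15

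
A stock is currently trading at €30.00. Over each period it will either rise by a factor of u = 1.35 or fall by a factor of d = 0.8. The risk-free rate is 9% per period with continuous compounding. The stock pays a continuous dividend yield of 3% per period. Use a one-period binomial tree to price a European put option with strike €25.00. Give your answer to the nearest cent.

€0.48

Per-period risk-free factor R = e^0.09 = 1.0942; dividend-adjusted growth = e^(0.09−0.03) = 1.0618.
Risk-neutral probability p = (1.0618 − 0.8)/(1.35 − 0.8) = 0.2618/0.5500 = 0.4761
Terminal stock prices: S_u = 40.5, S_d = 24
Terminal payoffs (K − S): max(-15.5, 0) = 0, max(1, 0) = 1
Node 0 (S = 30): V_0 = e^(−0.09)·[0.4761·0.0000 + 0.5239·1.0000] = 0.4788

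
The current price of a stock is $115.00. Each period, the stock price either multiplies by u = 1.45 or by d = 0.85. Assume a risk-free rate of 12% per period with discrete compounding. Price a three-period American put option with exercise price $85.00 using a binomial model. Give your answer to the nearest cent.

$1.70

Risk-neutral probability p = (1 + 0.12 − 0.85)/(1.45 − 0.85) = 0.2700/0.6000 = 0.4500
Terminal stock prices: S_uuu = 350.6, S_uud = 205.5, S_udd = 120.5, S_ddd = 70.62
Terminal payoffs (K − S): max(-265.6, 0) = 0, max(-120.5, 0) = 0, max(-35.48, 0) = 0, max(14.38, 0) = 14.38
Node uu (S = 241.8): continuation = 1/1.12·[0.4500·0.0000 + 0.5500·0.0000] = 0.0000; exercise value = 0.0000 ≤ continuation, so V_uu = 0.0000
Node ud (S = 141.7): continuation = 1/1.12·[0.4500·0.0000 + 0.5500·0.0000] = 0.0000; exercise value = 0.0000 ≤ continuation, so V_ud = 0.0000
Node dd (S = 83.09): continuation = 1/1.12·[0.4500·0.0000 + 0.5500·14.3756] = 7.0595; exercise value = 1.9125 ≤ continuation, so V_dd = 7.0595
Node u (S = 166.8): continuation = 1/1.12·[0.4500·0.0000 + 0.5500·0.0000] = 0.0000; exercise value = 0.0000 ≤ continuation, so V_u = 0.0000
Node d (S = 97.75): continuation = 1/1.12·[0.4500·0.0000 + 0.5500·7.0595] = 3.4667; exercise value = 0.0000 ≤ continuation, so V_d = 3.4667
Node 0 (S = 115): continuation = 1/1.12·[0.4500·0.0000 + 0.5500·3.4667] = 1.7024; exercise value = 0.0000 ≤ continuation, so V_0 = 1.7024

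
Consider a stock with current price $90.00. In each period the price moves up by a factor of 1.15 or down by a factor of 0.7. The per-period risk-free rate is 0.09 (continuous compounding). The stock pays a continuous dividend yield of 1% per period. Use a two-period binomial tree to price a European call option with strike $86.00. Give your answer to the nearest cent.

$20.01

Per-period risk-free factor R = e^0.09 = 1.0942; dividend-adjusted growth = e^(0.09−0.01) = 1.0833.
Risk-neutral probability p = (1.0833 − 0.7)/(1.15 − 0.7) = 0.3833/0.4500 = 0.8517
Terminal stock prices: S_uu = 119, S_ud = 72.45, S_dd = 44.1
Terminal payoffs (S − K): max(33.02, 0) = 33.02, max(-13.55, 0) = 0, max(-41.9, 0) = 0
Node u (S = 103.5): V_u = e^(−0.09)·[0.8517·33.0250 + 0.1483·0.0000] = 25.7080
Node d (S = 63): V_d = e^(−0.09)·[0.8517·0.0000 + 0.1483·0.0000] = 0.0000
Node 0 (S = 90): V_0 = e^(−0.09)·[0.8517·25.7080 + 0.1483·0.0000] = 20.0121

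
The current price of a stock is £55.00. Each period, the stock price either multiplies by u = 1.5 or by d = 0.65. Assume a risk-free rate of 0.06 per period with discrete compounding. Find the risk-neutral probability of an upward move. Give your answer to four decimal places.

p = 0.4824

Risk-neutral probability p = (1 + 0.06 − 0.65)/(1.5 − 0.65) = 0.4100/0.8500 = 0.4824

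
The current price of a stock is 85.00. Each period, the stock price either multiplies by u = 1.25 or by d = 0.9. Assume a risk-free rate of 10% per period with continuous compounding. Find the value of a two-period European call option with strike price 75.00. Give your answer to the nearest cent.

Risk-neutral probability p = (e^0.1 − 0.9)/(1.25 − 0.9) = 0.2052/0.3500 = 0.5862
Terminal stock prices: S_uu = 132.8, S_ud = 95.62, S_dd = 68.85
Terminal payoffs (S − K): max(57.81, 0) = 57.81, max(20.62, 0) = 20.62, max(-6.15, 0) = 0
Node u (S = 106.2): V_u = e^(−0.1)·[0.5862·57.8125 + 0.4138·20.6250] = 38.3872
Node d (S = 76.5): V_d = e^(−0.1)·[0.5862·20.6250 + 0.4138·0.0000] = 10.9399
Node 0 (S = 85): V_0 = e^(−0.1)·[0.5862·38.3872 + 0.4138·10.9399] = 24.4574

24.46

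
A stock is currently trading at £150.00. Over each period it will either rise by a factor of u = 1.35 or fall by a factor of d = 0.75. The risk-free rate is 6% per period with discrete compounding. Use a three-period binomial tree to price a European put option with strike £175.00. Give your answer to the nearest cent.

Risk-neutral probability p = (1 + 0.06 − 0.75)/(1.35 − 0.75) = 0.3100/0.6000 = 0.5167
Terminal stock prices: S_uuu = 369.1, S_uud = 205, S_udd = 113.9, S_ddd = 63.28
Terminal payoffs (K − S): max(-194.1, 0) = 0, max(-30.03, 0) = 0, max(61.09, 0) = 61.09, max(111.7, 0) = 111.7
Node uu (S = 273.4): V_uu = 1/1.06·[0.5167·0.0000 + 0.4833·0.0000] = 0.0000
Node ud (S = 151.9): V_ud = 1/1.06·[0.5167·0.0000 + 0.4833·61.0938] = 27.8572
Node dd (S = 84.38): V_dd = 1/1.06·[0.5167·61.0938 + 0.4833·111.7188] = 80.7193
Node u (S = 202.5): V_u = 1/1.06·[0.5167·0.0000 + 0.4833·27.8572] = 12.7022
Node d (S = 112.5): V_d = 1/1.06·[0.5167·27.8572 + 0.4833·80.7193] = 50.3842
Node 0 (S = 150): V_0 = 1/1.06·[0.5167·12.7022 + 0.4833·50.3842] = 29.1652

£29.17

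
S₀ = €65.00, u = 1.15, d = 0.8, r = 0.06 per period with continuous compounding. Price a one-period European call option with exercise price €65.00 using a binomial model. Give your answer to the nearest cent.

€6.87

Risk-neutral probability p = (e^0.06 − 0.8)/(1.15 − 0.8) = 0.2618/0.3500 = 0.7481
Terminal stock prices: S_u = 74.75, S_d = 52
Terminal payoffs (S − K): max(9.75, 0) = 9.75, max(-13, 0) = 0
Node 0 (S = 65): V_0 = e^(−0.06)·[0.7481·9.7500 + 0.2519·0.0000] = 6.8692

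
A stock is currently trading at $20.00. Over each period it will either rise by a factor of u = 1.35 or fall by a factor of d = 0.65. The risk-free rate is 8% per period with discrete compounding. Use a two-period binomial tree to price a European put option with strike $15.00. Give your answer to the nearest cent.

$0.84

Risk-neutral probability p = (1 + 0.08 − 0.65)/(1.35 − 0.65) = 0.4300/0.7000 = 0.6143
Terminal stock prices: S_uu = 36.45, S_ud = 17.55, S_dd = 8.45
Terminal payoffs (K − S): max(-21.45, 0) = 0, max(-2.55, 0) = 0, max(6.55, 0) = 6.55
Node u (S = 27): V_u = 1/1.08·[0.6143·0.0000 + 0.3857·0.0000] = 0.0000
Node d (S = 13): V_d = 1/1.08·[0.6143·0.0000 + 0.3857·6.5500] = 2.3393
Node 0 (S = 20): V_0 = 1/1.08·[0.6143·0.0000 + 0.3857·2.3393] = 0.8355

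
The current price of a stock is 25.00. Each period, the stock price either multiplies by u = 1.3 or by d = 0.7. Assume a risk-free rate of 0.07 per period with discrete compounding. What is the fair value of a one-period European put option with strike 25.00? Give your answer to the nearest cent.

Risk-neutral probability p = (1 + 0.07 − 0.7)/(1.3 − 0.7) = 0.3700/0.6000 = 0.6167
Terminal stock prices: S_u = 32.5, S_d = 17.5
Terminal payoffs (K − S): max(-7.5, 0) = 0, max(7.5, 0) = 7.5
Node 0 (S = 25): V_0 = 1/1.07·[0.6167·0.0000 + 0.3833·7.5000] = 2.6869

2.69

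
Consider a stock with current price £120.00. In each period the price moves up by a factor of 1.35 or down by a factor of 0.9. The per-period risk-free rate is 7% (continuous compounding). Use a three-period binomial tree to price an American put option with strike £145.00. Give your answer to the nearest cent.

Risk-neutral probability p = (e^0.07 − 0.9)/(1.35 − 0.9) = 0.1725/0.4500 = 0.3834
Terminal stock prices: S_uuu = 295.2, S_uud = 196.8, S_udd = 131.2, S_ddd = 87.48
Terminal payoffs (K − S): max(-150.2, 0) = 0, max(-51.83, 0) = 0, max(13.78, 0) = 13.78, max(57.52, 0) = 57.52
Node uu (S = 218.7): continuation = e^(−0.07)·[0.3834·0.0000 + 0.6166·0.0000] = 0.0000; exercise value = 0.0000 ≤ continuation, so V_uu = 0.0000
Node ud (S = 145.8): continuation = e^(−0.07)·[0.3834·0.0000 + 0.6166·13.7800] = 7.9229; exercise value = 0.0000 ≤ continuation, so V_ud = 7.9229
Node dd (S = 97.2): continuation = e^(−0.07)·[0.3834·13.7800 + 0.6166·57.5200] = 37.9971; exercise value = 47.8000 > continuation, so V_dd = 47.8000 (exercise)
Node u (S = 162): continuation = e^(−0.07)·[0.3834·0.0000 + 0.6166·7.9229] = 4.5554; exercise value = 0.0000 ≤ continuation, so V_u = 4.5554
Node d (S = 108): continuation = e^(−0.07)·[0.3834·7.9229 + 0.6166·47.8000] = 30.3150; exercise value = 37.0000 > continuation, so V_d = 37.0000 (exercise)
Node 0 (S = 120): continuation = e^(−0.07)·[0.3834·4.5554 + 0.6166·37.0000] = 22.9017; exercise value = 25.0000 > continuation, so V_0 = 25.0000 (exercise)

£25.00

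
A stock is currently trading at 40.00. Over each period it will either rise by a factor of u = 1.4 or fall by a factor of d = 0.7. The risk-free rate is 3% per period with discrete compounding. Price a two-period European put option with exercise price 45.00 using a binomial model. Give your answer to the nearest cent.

9.41

Risk-neutral probability p = (1 + 0.03 − 0.7)/(1.4 − 0.7) = 0.3300/0.7000 = 0.4714
Terminal stock prices: S_uu = 78.4, S_ud = 39.2, S_dd = 19.6
Terminal payoffs (K − S): max(-33.4, 0) = 0, max(5.8, 0) = 5.8, max(25.4, 0) = 25.4
Node u (S = 56): V_u = 1/1.03·[0.4714·0.0000 + 0.5286·5.8000] = 2.9764
Node d (S = 28): V_d = 1/1.03·[0.4714·5.8000 + 0.5286·25.4000] = 15.6893
Node 0 (S = 40): V_0 = 1/1.03·[0.4714·2.9764 + 0.5286·15.6893] = 9.4137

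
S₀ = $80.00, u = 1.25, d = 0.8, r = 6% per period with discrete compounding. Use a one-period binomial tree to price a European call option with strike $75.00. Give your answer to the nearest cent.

$13.63

Risk-neutral probability p = (1 + 0.06 − 0.8)/(1.25 − 0.8) = 0.2600/0.4500 = 0.5778
Terminal stock prices: S_u = 100, S_d = 64
Terminal payoffs (S − K): max(25, 0) = 25, max(-11, 0) = 0
Node 0 (S = 80): V_0 = 1/1.06·[0.5778·25.0000 + 0.4222·0.0000] = 13.6268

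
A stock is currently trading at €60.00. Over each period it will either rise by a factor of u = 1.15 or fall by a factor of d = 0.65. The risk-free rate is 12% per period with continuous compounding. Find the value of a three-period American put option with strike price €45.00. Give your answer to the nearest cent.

Risk-neutral probability p = (e^0.12 − 0.65)/(1.15 − 0.65) = 0.4775/0.5000 = 0.9550
Terminal stock prices: S_uuu = 91.25, S_uud = 51.58, S_udd = 29.15, S_ddd = 16.48
Terminal payoffs (K − S): max(-46.25, 0) = 0, max(-6.578, 0) = 0, max(15.85, 0) = 15.85, max(28.52, 0) = 28.52
Node uu (S = 79.35): continuation = e^(−0.12)·[0.9550·0.0000 + 0.0450·0.0000] = 0.0000; exercise value = 0.0000 ≤ continuation, so V_uu = 0.0000
Node ud (S = 44.85): continuation = e^(−0.12)·[0.9550·0.0000 + 0.0450·15.8475] = 0.6326; exercise value = 0.1500 ≤ continuation, so V_ud = 0.6326
Node dd (S = 25.35): continuation = e^(−0.12)·[0.9550·15.8475 + 0.0450·28.5225] = 14.5614; exercise value = 19.6500 > continuation, so V_dd = 19.6500 (exercise)
Node u (S = 69): continuation = e^(−0.12)·[0.9550·0.0000 + 0.0450·0.6326] = 0.0253; exercise value = 0.0000 ≤ continuation, so V_u = 0.0253
Node d (S = 39): continuation = e^(−0.12)·[0.9550·0.6326 + 0.0450·19.6500] = 1.3202; exercise value = 6.0000 > continuation, so V_d = 6.0000 (exercise)
Node 0 (S = 60): continuation = e^(−0.12)·[0.9550·0.0253 + 0.0450·6.0000] = 0.2609; exercise value = 0.0000 ≤ continuation, so V_0 = 0.2609

€0.26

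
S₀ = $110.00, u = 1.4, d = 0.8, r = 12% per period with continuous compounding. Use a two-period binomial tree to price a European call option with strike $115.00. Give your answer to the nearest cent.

Risk-neutral probability p = (e^0.12 − 0.8)/(1.4 − 0.8) = 0.3275/0.6000 = 0.5458
Terminal stock prices: S_uu = 215.6, S_ud = 123.2, S_dd = 70.4
Terminal payoffs (S − K): max(100.6, 0) = 100.6, max(8.2, 0) = 8.2, max(-44.6, 0) = 0
Node u (S = 154): V_u = e^(−0.12)·[0.5458·100.6000 + 0.4542·8.2000] = 52.0041
Node d (S = 88): V_d = e^(−0.12)·[0.5458·8.2000 + 0.4542·0.0000] = 3.9697
Node 0 (S = 110): V_0 = e^(−0.12)·[0.5458·52.0041 + 0.4542·3.9697] = 26.7746

$26.77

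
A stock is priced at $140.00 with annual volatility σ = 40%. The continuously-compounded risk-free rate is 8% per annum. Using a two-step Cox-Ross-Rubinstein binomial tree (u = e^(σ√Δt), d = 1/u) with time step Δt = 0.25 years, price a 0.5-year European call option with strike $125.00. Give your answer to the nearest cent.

$27.37

CRR parameters: u = e^(σ√Δt) = e^(0.4·√0.25) = 1.2214, d = 1/u = 0.8187
Per-period rate: rΔt = 0.08·0.25 = 0.02, so R = e^0.02 = 1.0202
Risk-neutral probability p = (e^0.02 − 0.8187)/(1.2214 − 0.8187) = 0.2015/0.4027 = 0.5003
Terminal stock prices: S_uu = 208.9, S_ud = 140, S_dd = 93.84
Terminal payoffs (S − K): max(83.86, 0) = 83.86, max(15, 0) = 15, max(-31.16, 0) = 0
Node u (S = 171): V_u = e^(−0.02)·[0.5003·83.8555 + 0.4997·15.0000] = 48.4716
Node d (S = 114.6): V_d = e^(−0.02)·[0.5003·15.0000 + 0.4997·0.0000] = 7.3564
Node 0 (S = 140): V_0 = e^(−0.02)·[0.5003·48.4716 + 0.4997·7.3564] = 27.3747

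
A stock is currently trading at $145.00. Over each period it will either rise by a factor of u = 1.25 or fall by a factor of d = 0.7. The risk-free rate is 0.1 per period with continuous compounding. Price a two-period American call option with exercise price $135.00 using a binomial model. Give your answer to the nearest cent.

Risk-neutral probability p = (e^0.1 − 0.7)/(1.25 − 0.7) = 0.4052/0.5500 = 0.7367
Terminal stock prices: S_uu = 226.6, S_ud = 126.9, S_dd = 71.05
Terminal payoffs (S − K): max(91.56, 0) = 91.56, max(-8.125, 0) = 0, max(-63.95, 0) = 0
Node u (S = 181.2): continuation = e^(−0.1)·[0.7367·91.5625 + 0.2633·0.0000] = 61.0329; exercise value = 46.2500 ≤ continuation, so V_u = 61.0329
Node d (S = 101.5): continuation = e^(−0.1)·[0.7367·0.0000 + 0.2633·0.0000] = 0.0000; exercise value = 0.0000 ≤ continuation, so V_d = 0.0000
Node 0 (S = 145): continuation = e^(−0.1)·[0.7367·61.0329 + 0.2633·0.0000] = 40.6827; exercise value = 10.0000 ≤ continuation, so V_0 = 40.6827

$40.68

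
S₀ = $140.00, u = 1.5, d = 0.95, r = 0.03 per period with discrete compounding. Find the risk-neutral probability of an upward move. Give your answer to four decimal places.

p = 0.1455

Risk-neutral probability p = (1 + 0.03 − 0.95)/(1.5 − 0.95) = 0.0800/0.5500 = 0.1455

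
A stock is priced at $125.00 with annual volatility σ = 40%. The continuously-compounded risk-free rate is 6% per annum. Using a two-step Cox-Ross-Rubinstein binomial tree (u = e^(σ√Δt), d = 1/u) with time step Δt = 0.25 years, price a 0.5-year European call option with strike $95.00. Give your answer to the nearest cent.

CRR parameters: u = e^(σ√Δt) = e^(0.4·√0.25) = 1.2214, d = 1/u = 0.8187
Per-period rate: rΔt = 0.06·0.25 = 0.015, so R = e^0.015 = 1.0151
Risk-neutral probability p = (e^0.015 − 0.8187)/(1.2214 − 0.8187) = 0.1964/0.4027 = 0.4877
Terminal stock prices: S_uu = 186.5, S_ud = 125, S_dd = 83.79
Terminal payoffs (S − K): max(91.48, 0) = 91.48, max(30, 0) = 30, max(-11.21, 0) = 0
Node u (S = 152.7): V_u = e^(−0.015)·[0.4877·91.4781 + 0.5123·30.0000] = 59.0897
Node d (S = 102.3): V_d = e^(−0.015)·[0.4877·30.0000 + 0.5123·0.0000] = 14.4131
Node 0 (S = 125): V_0 = e^(−0.015)·[0.4877·59.0897 + 0.5123·14.4131] = 35.6628

$35.66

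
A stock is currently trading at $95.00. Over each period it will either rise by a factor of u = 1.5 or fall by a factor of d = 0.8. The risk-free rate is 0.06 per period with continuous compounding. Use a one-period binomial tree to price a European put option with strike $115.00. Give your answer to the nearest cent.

Risk-neutral probability p = (e^0.06 − 0.8)/(1.5 − 0.8) = 0.2618/0.7000 = 0.3741
Terminal stock prices: S_u = 142.5, S_d = 76
Terminal payoffs (K − S): max(-27.5, 0) = 0, max(39, 0) = 39
Node 0 (S = 95): V_0 = e^(−0.06)·[0.3741·0.0000 + 0.6259·39.0000] = 22.9903

$22.99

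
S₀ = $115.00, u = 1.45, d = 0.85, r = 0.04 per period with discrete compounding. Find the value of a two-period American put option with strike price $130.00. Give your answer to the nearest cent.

$21.19

Risk-neutral probability p = (1 + 0.04 − 0.85)/(1.45 − 0.85) = 0.1900/0.6000 = 0.3167
Terminal stock prices: S_uu = 241.8, S_ud = 141.7, S_dd = 83.09
Terminal payoffs (K − S): max(-111.8, 0) = 0, max(-11.74, 0) = 0, max(46.91, 0) = 46.91
Node u (S = 166.8): continuation = 1/1.04·[0.3167·0.0000 + 0.6833·0.0000] = 0.0000; exercise value = 0.0000 ≤ continuation, so V_u = 0.0000
Node d (S = 97.75): continuation = 1/1.04·[0.3167·0.0000 + 0.6833·46.9125] = 30.8239; exercise value = 32.2500 > continuation, so V_d = 32.2500 (exercise)
Node 0 (S = 115): continuation = 1/1.04·[0.3167·0.0000 + 0.6833·32.2500] = 21.1899; exercise value = 15.0000 ≤ continuation, so V_0 = 21.1899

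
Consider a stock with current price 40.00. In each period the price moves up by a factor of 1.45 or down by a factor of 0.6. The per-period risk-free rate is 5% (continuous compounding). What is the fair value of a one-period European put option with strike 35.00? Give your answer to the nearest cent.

4.91

Risk-neutral probability p = (e^0.05 − 0.6)/(1.45 − 0.6) = 0.4513/0.8500 = 0.5309
Terminal stock prices: S_u = 58, S_d = 24
Terminal payoffs (K − S): max(-23, 0) = 0, max(11, 0) = 11
Node 0 (S = 40): V_0 = e^(−0.05)·[0.5309·0.0000 + 0.4691·11.0000] = 4.9084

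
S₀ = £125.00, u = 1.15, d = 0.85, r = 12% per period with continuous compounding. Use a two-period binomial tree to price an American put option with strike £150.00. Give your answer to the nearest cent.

£25.00

Risk-neutral probability p = (e^0.12 − 0.85)/(1.15 − 0.85) = 0.2775/0.3000 = 0.9250
Terminal stock prices: S_uu = 165.3, S_ud = 122.2, S_dd = 90.31
Terminal payoffs (K − S): max(-15.31, 0) = 0, max(27.81, 0) = 27.81, max(59.69, 0) = 59.69
Node u (S = 143.8): continuation = e^(−0.12)·[0.9250·0.0000 + 0.0750·27.8125] = 1.8503; exercise value = 6.2500 > continuation, so V_u = 6.2500 (exercise)
Node d (S = 106.2): continuation = e^(−0.12)·[0.9250·27.8125 + 0.0750·59.6875] = 26.7881; exercise value = 43.7500 > continuation, so V_d = 43.7500 (exercise)
Node 0 (S = 125): continuation = e^(−0.12)·[0.9250·6.2500 + 0.0750·43.7500] = 8.0381; exercise value = 25.0000 > continuation, so V_0 = 25.0000 (exercise)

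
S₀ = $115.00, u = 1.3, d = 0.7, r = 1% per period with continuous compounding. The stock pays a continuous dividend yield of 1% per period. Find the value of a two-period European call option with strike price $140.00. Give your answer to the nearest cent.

Per-period risk-free factor R = e^0.01 = 1.0101; dividend-adjusted growth = e^(0.01−0.01) = 1.0000.
Risk-neutral probability p = (1.0000 − 0.7)/(1.3 − 0.7) = 0.3000/0.6000 = 0.5000
Terminal stock prices: S_uu = 194.4, S_ud = 104.6, S_dd = 56.35
Terminal payoffs (S − K): max(54.35, 0) = 54.35, max(-35.35, 0) = 0, max(-83.65, 0) = 0
Node u (S = 149.5): V_u = e^(−0.01)·[0.5000·54.3500 + 0.5000·0.0000] = 26.9046
Node d (S = 80.5): V_d = e^(−0.01)·[0.5000·0.0000 + 0.5000·0.0000] = 0.0000
Node 0 (S = 115): V_0 = e^(−0.01)·[0.5000·26.9046 + 0.5000·0.0000] = 13.3184

$13.32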